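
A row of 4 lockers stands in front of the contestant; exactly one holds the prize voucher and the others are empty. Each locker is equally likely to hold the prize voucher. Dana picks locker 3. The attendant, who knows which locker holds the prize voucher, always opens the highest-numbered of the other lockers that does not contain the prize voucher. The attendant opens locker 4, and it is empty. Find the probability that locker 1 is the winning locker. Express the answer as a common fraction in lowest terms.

Consider each possible location of the prize voucher in turn.
If it is in any of lockers 1, 2, and 3 (prior 1/4 each): locker 4 is the highest-numbered option available, probability 1; weight (1/4)·1 = 1/4 each.
If it is in locker 4 (prior 1/4): the attendant opened locker 4, so this case is ruled out; weight (1/4)·0 = 0.
The weights sum to 3/4.
So P(the prize voucher in locker 1 | the attendant opened locker 4) = (1/4) / (3/4) = 1/3.

1/3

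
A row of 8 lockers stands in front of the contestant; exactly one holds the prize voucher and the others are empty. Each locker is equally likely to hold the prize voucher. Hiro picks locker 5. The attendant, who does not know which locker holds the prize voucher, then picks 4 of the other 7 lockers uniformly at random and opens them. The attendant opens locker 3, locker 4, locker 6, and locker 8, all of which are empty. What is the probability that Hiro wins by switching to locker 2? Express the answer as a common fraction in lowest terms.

Because the attendant chose which lockers to open without knowing where the prize voucher is, the choice is independent of the prize location. Learning that none of the 4 opened lockers holds the prize voucher simply rules out those 4 locations and leaves the remaining 4 lockers still equally likely by symmetry.
So P(the prize voucher in locker 2) = 1/4.

1/4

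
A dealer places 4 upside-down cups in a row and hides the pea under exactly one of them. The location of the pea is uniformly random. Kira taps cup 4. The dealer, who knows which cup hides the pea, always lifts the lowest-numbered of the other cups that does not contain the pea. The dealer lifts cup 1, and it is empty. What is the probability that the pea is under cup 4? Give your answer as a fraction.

1/3

Condition on the true location of the pea.
If it is under cup 1 (prior 1/4): the dealer opened cup 1, so this case is ruled out; weight (1/4)·0 = 0.
If it is under any of cups 2, 3, and 4 (prior 1/4 each): cup 1 is the lowest-numbered option available, probability 1; weight (1/4)·1 = 1/4 each.
The weights sum to 3/4.
So P(the pea under cup 4 | the dealer opened cup 1) = (1/4) / (3/4) = 1/3.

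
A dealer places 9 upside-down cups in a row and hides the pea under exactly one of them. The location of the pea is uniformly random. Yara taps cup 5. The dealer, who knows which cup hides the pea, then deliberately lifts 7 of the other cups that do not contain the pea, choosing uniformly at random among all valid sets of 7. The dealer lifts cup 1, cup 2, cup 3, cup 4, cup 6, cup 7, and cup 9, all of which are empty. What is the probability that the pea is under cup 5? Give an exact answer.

Consider each possible location of the pea in turn.
If it is under any of cups 1, 2, 3, 4, 6, 7, and 9 (prior 1/9 each): that cup was opened and seen not to hold the prize — ruled out; weight (1/9)·0 = 0 each.
If it is under cup 5 (prior 1/9): the dealer has 8 equally likely choices, so probability 1/8; weight (1/9)·(1/8) = 1/72.
If it is under cup 8 (prior 1/9): the dealer has no choice, probability 1; weight (1/9)·1 = 1/9.
The weights sum to 1/8.
So P(the pea under cup 5 | the dealer opened cup 1, cup 2, cup 3, cup 4, cup 6, cup 7, and cup 9) = (1/72) / (1/8) = 1/9.

1/9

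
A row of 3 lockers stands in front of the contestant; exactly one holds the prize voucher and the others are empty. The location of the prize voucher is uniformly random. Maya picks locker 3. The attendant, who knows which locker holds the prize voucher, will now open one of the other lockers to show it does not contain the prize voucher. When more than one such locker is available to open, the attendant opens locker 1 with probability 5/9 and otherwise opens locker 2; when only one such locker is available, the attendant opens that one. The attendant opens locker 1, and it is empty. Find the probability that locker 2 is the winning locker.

Apply Bayes' rule, conditioning on where the prize voucher actually is.
If it is in locker 1 (prior 1/3): the attendant opened locker 1, so this case is ruled out; weight (1/3)·0 = 0.
If it is in locker 2 (prior 1/3): only locker 1 is available, probability 1; weight (1/3)·1 = 1/3.
If it is in locker 3 (prior 1/3): locker 1 is available, opened with probability 5/9; weight (1/3)·(5/9) = 5/27.
The weights sum to 14/27.
So P(the prize voucher in locker 2 | the attendant opened locker 1) = (1/3) / (14/27) = 9/14.

9/14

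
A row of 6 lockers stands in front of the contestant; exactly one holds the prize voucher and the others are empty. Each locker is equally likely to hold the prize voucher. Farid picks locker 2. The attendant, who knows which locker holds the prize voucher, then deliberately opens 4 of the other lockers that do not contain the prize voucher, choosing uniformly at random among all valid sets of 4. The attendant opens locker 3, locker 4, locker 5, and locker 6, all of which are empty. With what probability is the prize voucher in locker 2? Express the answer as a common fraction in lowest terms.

Apply Bayes' rule, conditioning on where the prize voucher actually is.
If it is in locker 1 (prior 1/6): the attendant has no choice, probability 1; weight (1/6)·1 = 1/6.
If it is in locker 2 (prior 1/6): the attendant has 5 equally likely choices, so probability 1/5; weight (1/6)·(1/5) = 1/30.
If it is in any of lockers 3, 4, 5, and 6 (prior 1/6 each): that locker was opened and seen not to hold the prize — ruled out; weight (1/6)·0 = 0 each.
The weights sum to 1/5.
So P(the prize voucher in locker 2 | the attendant opened locker 3, locker 4, locker 5, and locker 6) = (1/30) / (1/5) = 1/6.

1/6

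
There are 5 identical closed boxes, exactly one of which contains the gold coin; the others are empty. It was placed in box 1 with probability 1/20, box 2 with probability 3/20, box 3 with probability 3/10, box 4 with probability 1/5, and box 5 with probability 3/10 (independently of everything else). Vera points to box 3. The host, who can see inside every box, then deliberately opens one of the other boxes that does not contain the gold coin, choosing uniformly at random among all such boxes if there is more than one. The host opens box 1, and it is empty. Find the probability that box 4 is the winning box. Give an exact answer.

8/35

Consider each possible location of the gold coin in turn.
If it is in box 1 (prior 1/20): the host opened box 1, so this case is ruled out; weight (1/20)·0 = 0.
If it is in box 2 (prior 3/20): the host has 3 equally likely choices, so probability 1/3; weight (3/20)·(1/3) = 1/20.
If it is in box 3 (prior 3/10): the host has 4 equally likely choices, so probability 1/4; weight (3/10)·(1/4) = 3/40.
If it is in box 4 (prior 1/5): the host has 3 equally likely choices, so probability 1/3; weight (1/5)·(1/3) = 1/15.
If it is in box 5 (prior 3/10): the host has 3 equally likely choices, so probability 1/3; weight (3/10)·(1/3) = 1/10.
The weights sum to 7/24.
So P(the gold coin in box 4 | the host opened box 1) = (1/15) / (7/24) = 8/35.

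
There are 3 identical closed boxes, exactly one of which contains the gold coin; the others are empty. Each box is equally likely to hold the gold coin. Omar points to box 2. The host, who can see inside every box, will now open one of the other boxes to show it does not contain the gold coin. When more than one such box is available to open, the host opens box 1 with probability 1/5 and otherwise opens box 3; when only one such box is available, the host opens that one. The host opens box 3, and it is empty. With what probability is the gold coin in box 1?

5/9

Consider each possible location of the gold coin in turn.
If it is in box 1 (prior 1/3): only box 3 is available, probability 1; weight (1/3)·1 = 1/3.
If it is in box 2 (prior 1/3): box 1 is available but not opened, probability 4/5; weight (1/3)·(4/5) = 4/15.
If it is in box 3 (prior 1/3): the host opened box 3, so this case is ruled out; weight (1/3)·0 = 0.
The weights sum to 3/5.
So P(the gold coin in box 1 | the host opened box 3) = (1/3) / (3/5) = 5/9.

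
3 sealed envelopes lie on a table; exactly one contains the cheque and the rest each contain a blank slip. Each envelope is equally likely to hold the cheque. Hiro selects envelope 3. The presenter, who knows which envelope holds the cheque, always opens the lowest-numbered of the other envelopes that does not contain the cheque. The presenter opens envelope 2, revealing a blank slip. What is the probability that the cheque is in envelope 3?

Condition on the true location of the cheque.
If it is in envelope 1 (prior 1/3): envelope 2 is the lowest-numbered option available, probability 1; weight (1/3)·1 = 1/3.
If it is in envelope 2 (prior 1/3): the presenter opened envelope 2, so this case is ruled out; weight (1/3)·0 = 0.
If it is in envelope 3 (prior 1/3): the presenter would have opened envelope 1 instead, probability 0; weight (1/3)·0 = 0.
The weights sum to 1/3.
So P(the cheque in envelope 3 | the presenter opened envelope 2) = 0 / (1/3) = 0.

0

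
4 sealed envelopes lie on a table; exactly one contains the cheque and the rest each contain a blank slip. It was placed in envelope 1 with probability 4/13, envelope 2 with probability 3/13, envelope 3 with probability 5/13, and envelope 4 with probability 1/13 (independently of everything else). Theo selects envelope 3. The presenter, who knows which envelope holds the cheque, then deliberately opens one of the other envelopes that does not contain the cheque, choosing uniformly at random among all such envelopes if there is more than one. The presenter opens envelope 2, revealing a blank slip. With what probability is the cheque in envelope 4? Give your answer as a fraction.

Apply Bayes' rule, conditioning on where the cheque actually is.
If it is in envelope 1 (prior 4/13): the presenter has 2 equally likely choices, so probability 1/2; weight (4/13)·(1/2) = 2/13.
If it is in envelope 2 (prior 3/13): the presenter opened envelope 2, so this case is ruled out; weight (3/13)·0 = 0.
If it is in envelope 3 (prior 5/13): the presenter has 3 equally likely choices, so probability 1/3; weight (5/13)·(1/3) = 5/39.
If it is in envelope 4 (prior 1/13): the presenter has 2 equally likely choices, so probability 1/2; weight (1/13)·(1/2) = 1/26.
The weights sum to 25/78.
So P(the cheque in envelope 4 | the presenter opened envelope 2) = (1/26) / (25/78) = 3/25.

3/25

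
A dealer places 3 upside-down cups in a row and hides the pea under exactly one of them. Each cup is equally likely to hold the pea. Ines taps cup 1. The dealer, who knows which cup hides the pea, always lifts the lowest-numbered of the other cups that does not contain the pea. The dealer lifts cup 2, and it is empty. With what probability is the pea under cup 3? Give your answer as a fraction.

Apply Bayes' rule, conditioning on where the pea actually is.
If it is under either of cups 1 and 3 (prior 1/3 each): cup 2 is the lowest-numbered option available, probability 1; weight (1/3)·1 = 1/3 each.
If it is under cup 2 (prior 1/3): the dealer opened cup 2, so this case is ruled out; weight (1/3)·0 = 0.
The weights sum to 2/3.
So P(the pea under cup 3 | the dealer opened cup 2) = (1/3) / (2/3) = 1/2.

1/2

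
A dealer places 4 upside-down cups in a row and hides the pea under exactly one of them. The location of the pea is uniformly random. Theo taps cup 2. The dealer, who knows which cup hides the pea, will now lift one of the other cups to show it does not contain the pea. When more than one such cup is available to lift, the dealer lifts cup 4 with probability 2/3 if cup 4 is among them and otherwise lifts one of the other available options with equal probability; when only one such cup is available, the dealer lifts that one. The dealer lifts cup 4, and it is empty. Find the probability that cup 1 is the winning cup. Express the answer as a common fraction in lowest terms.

1/3

Condition on the true location of the pea.
If it is under any of cups 1, 2, and 3 (prior 1/4 each): cup 4 is available, opened with probability 2/3; weight (1/4)·(2/3) = 1/6 each.
If it is under cup 4 (prior 1/4): the dealer opened cup 4, so this case is ruled out; weight (1/4)·0 = 0.
The weights sum to 1/2.
So P(the pea under cup 1 | the dealer opened cup 4) = (1/6) / (1/2) = 1/3.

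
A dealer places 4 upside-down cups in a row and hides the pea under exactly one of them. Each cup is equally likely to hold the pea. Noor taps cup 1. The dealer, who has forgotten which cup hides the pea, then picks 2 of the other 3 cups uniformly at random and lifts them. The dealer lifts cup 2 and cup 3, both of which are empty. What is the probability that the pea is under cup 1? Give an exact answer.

Consider each possible location of the pea in turn.
If it is under either of cups 1 and 4 (prior 1/4 each): the dealer picks exactly this set with probability 1/3 regardless, and none is the prize; weight (1/4)·(1/3) = 1/12 each.
If it is under either of cups 2 and 3 (prior 1/4 each): that cup was opened and seen not to hold the prize — ruled out; weight (1/4)·0 = 0 each.
The weights sum to 1/6.
So P(the pea under cup 1 | the dealer opened cup 2 and cup 3) = (1/12) / (1/6) = 1/2.

1/2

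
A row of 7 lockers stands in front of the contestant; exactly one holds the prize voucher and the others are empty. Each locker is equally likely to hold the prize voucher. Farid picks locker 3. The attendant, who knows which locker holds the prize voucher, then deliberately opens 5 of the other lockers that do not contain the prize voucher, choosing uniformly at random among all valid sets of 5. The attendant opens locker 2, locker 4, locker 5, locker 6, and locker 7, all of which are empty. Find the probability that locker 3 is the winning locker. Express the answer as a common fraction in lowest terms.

Apply Bayes' rule, conditioning on where the prize voucher actually is.
If it is in locker 1 (prior 1/7): the attendant has no choice, probability 1; weight (1/7)·1 = 1/7.
If it is in any of lockers 2, 4, 5, 6, and 7 (prior 1/7 each): that locker was opened and seen not to hold the prize — ruled out; weight (1/7)·0 = 0 each.
If it is in locker 3 (prior 1/7): the attendant has 6 equally likely choices, so probability 1/6; weight (1/7)·(1/6) = 1/42.
The weights sum to 1/6.
So P(the prize voucher in locker 3 | the attendant opened locker 2, locker 4, locker 5, locker 6, and locker 7) = (1/42) / (1/6) = 1/7.

1/7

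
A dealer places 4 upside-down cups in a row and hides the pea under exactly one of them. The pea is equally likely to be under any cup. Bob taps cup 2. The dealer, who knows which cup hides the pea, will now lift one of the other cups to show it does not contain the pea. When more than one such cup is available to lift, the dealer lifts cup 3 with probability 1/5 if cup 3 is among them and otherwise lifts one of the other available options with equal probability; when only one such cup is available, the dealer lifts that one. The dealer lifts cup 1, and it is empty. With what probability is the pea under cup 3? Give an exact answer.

5/17

Consider each possible location of the pea in turn.
If it is under cup 1 (prior 1/4): the dealer opened cup 1, so this case is ruled out; weight (1/4)·0 = 0.
If it is under cup 2 (prior 1/4): cup 3 is available but not opened; cup 1 gets probability (1 − 1/5)/2 = 2/5; weight (1/4)·(2/5) = 1/10.
If it is under cup 3 (prior 1/4): cup 3 holds the prize so is unavailable; the dealer chooses uniformly among the 2 others, probability 1/2; weight (1/4)·(1/2) = 1/8.
If it is under cup 4 (prior 1/4): cup 3 is available but not opened, probability 4/5; weight (1/4)·(4/5) = 1/5.
The weights sum to 17/40.
So P(the pea under cup 3 | the dealer opened cup 1) = (1/8) / (17/40) = 5/17.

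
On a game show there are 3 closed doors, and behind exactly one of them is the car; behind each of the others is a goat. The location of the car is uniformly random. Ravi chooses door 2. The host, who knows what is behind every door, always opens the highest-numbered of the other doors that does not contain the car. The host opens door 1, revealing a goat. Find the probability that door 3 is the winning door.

1

Condition on the true location of the car.
If it is behind door 1 (prior 1/3): the host opened door 1, so this case is ruled out; weight (1/3)·0 = 0.
If it is behind door 2 (prior 1/3): the host would have opened door 3 instead, probability 0; weight (1/3)·0 = 0.
If it is behind door 3 (prior 1/3): door 1 is the highest-numbered option available, probability 1; weight (1/3)·1 = 1/3.
The weights sum to 1/3.
So P(the car behind door 3 | the host opened door 1) = (1/3) / (1/3) = 1.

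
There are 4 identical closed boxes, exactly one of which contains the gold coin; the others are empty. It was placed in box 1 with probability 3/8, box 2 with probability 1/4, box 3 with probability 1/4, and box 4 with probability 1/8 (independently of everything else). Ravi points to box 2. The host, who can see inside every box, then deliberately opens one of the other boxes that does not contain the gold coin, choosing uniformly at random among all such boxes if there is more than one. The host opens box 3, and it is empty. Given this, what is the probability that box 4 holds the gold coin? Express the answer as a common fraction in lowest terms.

Apply Bayes' rule, conditioning on where the gold coin actually is.
If it is in box 1 (prior 3/8): the host has 2 equally likely choices, so probability 1/2; weight (3/8)·(1/2) = 3/16.
If it is in box 2 (prior 1/4): the host has 3 equally likely choices, so probability 1/3; weight (1/4)·(1/3) = 1/12.
If it is in box 3 (prior 1/4): the host opened box 3, so this case is ruled out; weight (1/4)·0 = 0.
If it is in box 4 (prior 1/8): the host has 2 equally likely choices, so probability 1/2; weight (1/8)·(1/2) = 1/16.
The weights sum to 1/3.
So P(the gold coin in box 4 | the host opened box 3) = (1/16) / (1/3) = 3/16.

3/16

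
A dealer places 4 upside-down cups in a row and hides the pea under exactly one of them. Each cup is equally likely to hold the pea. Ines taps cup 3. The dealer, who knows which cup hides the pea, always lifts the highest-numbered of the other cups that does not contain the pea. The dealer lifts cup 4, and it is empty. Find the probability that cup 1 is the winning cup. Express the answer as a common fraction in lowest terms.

1/3

Consider each possible location of the pea in turn.
If it is under any of cups 1, 2, and 3 (prior 1/4 each): cup 4 is the highest-numbered option available, probability 1; weight (1/4)·1 = 1/4 each.
If it is under cup 4 (prior 1/4): the dealer opened cup 4, so this case is ruled out; weight (1/4)·0 = 0.
The weights sum to 3/4.
So P(the pea under cup 1 | the dealer opened cup 4) = (1/4) / (3/4) = 1/3.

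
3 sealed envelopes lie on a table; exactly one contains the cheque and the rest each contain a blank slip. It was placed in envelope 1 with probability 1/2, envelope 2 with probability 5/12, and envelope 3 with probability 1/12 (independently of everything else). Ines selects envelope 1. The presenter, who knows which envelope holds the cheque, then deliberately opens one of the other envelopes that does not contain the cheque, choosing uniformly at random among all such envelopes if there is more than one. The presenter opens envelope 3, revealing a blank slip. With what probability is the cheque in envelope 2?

5/8

Condition on the true location of the cheque.
If it is in envelope 1 (prior 1/2): the presenter has 2 equally likely choices, so probability 1/2; weight (1/2)·(1/2) = 1/4.
If it is in envelope 2 (prior 5/12): the presenter has no choice, probability 1; weight (5/12)·1 = 5/12.
If it is in envelope 3 (prior 1/12): the presenter opened envelope 3, so this case is ruled out; weight (1/12)·0 = 0.
The weights sum to 2/3.
So P(the cheque in envelope 2 | the presenter opened envelope 3) = (5/12) / (2/3) = 5/8.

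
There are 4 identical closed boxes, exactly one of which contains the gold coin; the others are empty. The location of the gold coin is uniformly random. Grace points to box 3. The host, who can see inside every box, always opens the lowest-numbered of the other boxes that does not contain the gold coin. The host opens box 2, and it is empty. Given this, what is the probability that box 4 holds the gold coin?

Apply Bayes' rule, conditioning on where the gold coin actually is.
If it is in box 1 (prior 1/4): box 2 is the lowest-numbered option available, probability 1; weight (1/4)·1 = 1/4.
If it is in box 2 (prior 1/4): the host opened box 2, so this case is ruled out; weight (1/4)·0 = 0.
If it is in either of boxes 3 and 4 (prior 1/4 each): the host would have opened box 1 instead, probability 0; weight (1/4)·0 = 0 each.
The weights sum to 1/4.
So P(the gold coin in box 4 | the host opened box 2) = 0 / (1/4) = 0.

0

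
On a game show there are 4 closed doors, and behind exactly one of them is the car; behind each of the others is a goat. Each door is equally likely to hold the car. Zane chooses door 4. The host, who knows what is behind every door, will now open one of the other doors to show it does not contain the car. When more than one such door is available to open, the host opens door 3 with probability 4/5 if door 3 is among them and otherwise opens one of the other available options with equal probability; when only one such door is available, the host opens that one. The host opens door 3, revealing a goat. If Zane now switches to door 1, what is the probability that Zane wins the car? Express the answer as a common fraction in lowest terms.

Condition on the true location of the car.
If it is behind any of doors 1, 2, and 4 (prior 1/4 each): door 3 is available, opened with probability 4/5; weight (1/4)·(4/5) = 1/5 each.
If it is behind door 3 (prior 1/4): the host opened door 3, so this case is ruled out; weight (1/4)·0 = 0.
The weights sum to 3/5.
So P(the car behind door 1 | the host opened door 3) = (1/5) / (3/5) = 1/3.

1/3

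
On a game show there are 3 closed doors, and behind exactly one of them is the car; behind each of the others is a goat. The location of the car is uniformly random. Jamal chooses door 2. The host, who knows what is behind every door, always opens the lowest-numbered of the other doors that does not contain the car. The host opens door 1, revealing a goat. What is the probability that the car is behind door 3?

Consider each possible location of the car in turn.
If it is behind door 1 (prior 1/3): the host opened door 1, so this case is ruled out; weight (1/3)·0 = 0.
If it is behind either of doors 2 and 3 (prior 1/3 each): door 1 is the lowest-numbered option available, probability 1; weight (1/3)·1 = 1/3 each.
The weights sum to 2/3.
So P(the car behind door 3 | the host opened door 1) = (1/3) / (2/3) = 1/2.

1/2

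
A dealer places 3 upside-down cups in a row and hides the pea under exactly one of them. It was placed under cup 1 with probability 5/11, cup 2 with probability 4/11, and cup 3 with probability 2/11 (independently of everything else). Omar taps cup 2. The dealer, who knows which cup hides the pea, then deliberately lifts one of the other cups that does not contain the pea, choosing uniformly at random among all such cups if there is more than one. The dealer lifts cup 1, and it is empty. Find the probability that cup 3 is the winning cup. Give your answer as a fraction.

1/2

Consider each possible location of the pea in turn.
If it is under cup 1 (prior 5/11): the dealer opened cup 1, so this case is ruled out; weight (5/11)·0 = 0.
If it is under cup 2 (prior 4/11): the dealer has 2 equally likely choices, so probability 1/2; weight (4/11)·(1/2) = 2/11.
If it is under cup 3 (prior 2/11): the dealer has no choice, probability 1; weight (2/11)·1 = 2/11.
The weights sum to 4/11.
So P(the pea under cup 3 | the dealer opened cup 1) = (2/11) / (4/11) = 1/2.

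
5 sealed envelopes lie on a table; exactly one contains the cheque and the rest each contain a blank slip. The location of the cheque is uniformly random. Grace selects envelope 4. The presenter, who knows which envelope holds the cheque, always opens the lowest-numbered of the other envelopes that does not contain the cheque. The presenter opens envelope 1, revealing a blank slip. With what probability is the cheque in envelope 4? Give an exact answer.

1/4

Consider each possible location of the cheque in turn.
If it is in envelope 1 (prior 1/5): the presenter opened envelope 1, so this case is ruled out; weight (1/5)·0 = 0.
If it is in any of envelopes 2, 3, 4, and 5 (prior 1/5 each): envelope 1 is the lowest-numbered option available, probability 1; weight (1/5)·1 = 1/5 each.
The weights sum to 4/5.
So P(the cheque in envelope 4 | the presenter opened envelope 1) = (1/5) / (4/5) = 1/4.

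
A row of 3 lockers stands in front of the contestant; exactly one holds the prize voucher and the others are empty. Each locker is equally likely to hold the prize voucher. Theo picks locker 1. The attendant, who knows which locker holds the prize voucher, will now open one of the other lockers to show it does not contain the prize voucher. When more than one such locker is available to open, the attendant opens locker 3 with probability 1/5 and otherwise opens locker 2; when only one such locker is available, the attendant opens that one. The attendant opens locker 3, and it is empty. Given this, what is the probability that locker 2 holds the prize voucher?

Consider each possible location of the prize voucher in turn.
If it is in locker 1 (prior 1/3): locker 3 is available, opened with probability 1/5; weight (1/3)·(1/5) = 1/15.
If it is in locker 2 (prior 1/3): only locker 3 is available, probability 1; weight (1/3)·1 = 1/3.
If it is in locker 3 (prior 1/3): the attendant opened locker 3, so this case is ruled out; weight (1/3)·0 = 0.
The weights sum to 2/5.
So P(the prize voucher in locker 2 | the attendant opened locker 3) = (1/3) / (2/5) = 5/6.

5/6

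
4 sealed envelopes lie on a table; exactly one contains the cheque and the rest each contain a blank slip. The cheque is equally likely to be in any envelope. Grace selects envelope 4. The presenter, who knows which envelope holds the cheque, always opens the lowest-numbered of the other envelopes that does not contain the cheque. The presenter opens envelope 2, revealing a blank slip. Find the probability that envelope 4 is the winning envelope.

0

Condition on the true location of the cheque.
If it is in envelope 1 (prior 1/4): envelope 2 is the lowest-numbered option available, probability 1; weight (1/4)·1 = 1/4.
If it is in envelope 2 (prior 1/4): the presenter opened envelope 2, so this case is ruled out; weight (1/4)·0 = 0.
If it is in either of envelopes 3 and 4 (prior 1/4 each): the presenter would have opened envelope 1 instead, probability 0; weight (1/4)·0 = 0 each.
The weights sum to 1/4.
So P(the cheque in envelope 4 | the presenter opened envelope 2) = 0 / (1/4) = 0.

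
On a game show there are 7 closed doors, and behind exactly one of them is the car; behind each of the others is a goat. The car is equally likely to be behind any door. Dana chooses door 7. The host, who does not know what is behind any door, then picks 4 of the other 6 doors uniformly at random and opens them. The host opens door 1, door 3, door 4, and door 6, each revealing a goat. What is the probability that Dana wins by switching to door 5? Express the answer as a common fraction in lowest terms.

1/3

Condition on the true location of the car.
If it is behind any of doors 1, 3, 4, and 6 (prior 1/7 each): that door was opened and seen not to hold the prize — ruled out; weight (1/7)·0 = 0 each.
If it is behind any of doors 2, 5, and 7 (prior 1/7 each): the host picks exactly this set with probability 1/15 regardless, and none is the prize; weight (1/7)·(1/15) = 1/105 each.
The weights sum to 1/35.
So P(the car behind door 5 | the host opened door 1, door 3, door 4, and door 6) = (1/105) / (1/35) = 1/3.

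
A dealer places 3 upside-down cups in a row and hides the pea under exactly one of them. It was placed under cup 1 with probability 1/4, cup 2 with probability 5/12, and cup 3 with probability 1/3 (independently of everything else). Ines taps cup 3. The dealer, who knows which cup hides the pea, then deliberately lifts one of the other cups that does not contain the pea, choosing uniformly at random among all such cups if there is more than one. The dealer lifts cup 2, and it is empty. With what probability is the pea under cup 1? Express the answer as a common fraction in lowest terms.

3/5

Condition on the true location of the pea.
If it is under cup 1 (prior 1/4): the dealer has no choice, probability 1; weight (1/4)·1 = 1/4.
If it is under cup 2 (prior 5/12): the dealer opened cup 2, so this case is ruled out; weight (5/12)·0 = 0.
If it is under cup 3 (prior 1/3): the dealer has 2 equally likely choices, so probability 1/2; weight (1/3)·(1/2) = 1/6.
The weights sum to 5/12.
So P(the pea under cup 1 | the dealer opened cup 2) = (1/4) / (5/12) = 3/5.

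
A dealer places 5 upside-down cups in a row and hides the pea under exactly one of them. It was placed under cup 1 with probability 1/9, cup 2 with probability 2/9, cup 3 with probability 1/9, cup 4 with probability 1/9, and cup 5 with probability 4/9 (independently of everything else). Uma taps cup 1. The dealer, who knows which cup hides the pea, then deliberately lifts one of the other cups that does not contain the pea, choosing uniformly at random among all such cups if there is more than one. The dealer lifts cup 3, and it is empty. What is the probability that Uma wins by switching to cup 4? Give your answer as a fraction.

4/31

Condition on the true location of the pea.
If it is under cup 1 (prior 1/9): the dealer has 4 equally likely choices, so probability 1/4; weight (1/9)·(1/4) = 1/36.
If it is under cup 2 (prior 2/9): the dealer has 3 equally likely choices, so probability 1/3; weight (2/9)·(1/3) = 2/27.
If it is under cup 3 (prior 1/9): the dealer opened cup 3, so this case is ruled out; weight (1/9)·0 = 0.
If it is under cup 4 (prior 1/9): the dealer has 3 equally likely choices, so probability 1/3; weight (1/9)·(1/3) = 1/27.
If it is under cup 5 (prior 4/9): the dealer has 3 equally likely choices, so probability 1/3; weight (4/9)·(1/3) = 4/27.
The weights sum to 31/108.
So P(the pea under cup 4 | the dealer opened cup 3) = (1/27) / (31/108) = 4/31.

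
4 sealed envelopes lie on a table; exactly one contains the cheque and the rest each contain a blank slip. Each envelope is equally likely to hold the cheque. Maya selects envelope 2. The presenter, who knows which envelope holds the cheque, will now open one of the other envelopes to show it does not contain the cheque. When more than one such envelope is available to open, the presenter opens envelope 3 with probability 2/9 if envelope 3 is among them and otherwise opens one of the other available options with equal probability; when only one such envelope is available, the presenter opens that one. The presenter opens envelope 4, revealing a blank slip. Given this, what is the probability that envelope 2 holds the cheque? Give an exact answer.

Apply Bayes' rule, conditioning on where the cheque actually is.
If it is in envelope 1 (prior 1/4): envelope 3 is available but not opened, probability 7/9; weight (1/4)·(7/9) = 7/36.
If it is in envelope 2 (prior 1/4): envelope 3 is available but not opened; envelope 4 gets probability (1 − 2/9)/2 = 7/18; weight (1/4)·(7/18) = 7/72.
If it is in envelope 3 (prior 1/4): envelope 3 holds the prize so is unavailable; the presenter chooses uniformly among the 2 others, probability 1/2; weight (1/4)·(1/2) = 1/8.
If it is in envelope 4 (prior 1/4): the presenter opened envelope 4, so this case is ruled out; weight (1/4)·0 = 0.
The weights sum to 5/12.
So P(the cheque in envelope 2 | the presenter opened envelope 4) = (7/72) / (5/12) = 7/30.

7/30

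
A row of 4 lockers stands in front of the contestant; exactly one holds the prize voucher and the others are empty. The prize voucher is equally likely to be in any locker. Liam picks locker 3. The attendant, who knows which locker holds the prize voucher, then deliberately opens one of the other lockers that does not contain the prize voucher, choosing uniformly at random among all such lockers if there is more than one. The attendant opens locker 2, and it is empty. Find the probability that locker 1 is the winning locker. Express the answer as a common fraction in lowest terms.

Consider each possible location of the prize voucher in turn.
If it is in either of lockers 1 and 4 (prior 1/4 each): the attendant has 2 equally likely choices, so probability 1/2; weight (1/4)·(1/2) = 1/8 each.
If it is in locker 2 (prior 1/4): the attendant opened locker 2, so this case is ruled out; weight (1/4)·0 = 0.
If it is in locker 3 (prior 1/4): the attendant has 3 equally likely choices, so probability 1/3; weight (1/4)·(1/3) = 1/12.
The weights sum to 1/3.
So P(the prize voucher in locker 1 | the attendant opened locker 2) = (1/8) / (1/3) = 3/8.

3/8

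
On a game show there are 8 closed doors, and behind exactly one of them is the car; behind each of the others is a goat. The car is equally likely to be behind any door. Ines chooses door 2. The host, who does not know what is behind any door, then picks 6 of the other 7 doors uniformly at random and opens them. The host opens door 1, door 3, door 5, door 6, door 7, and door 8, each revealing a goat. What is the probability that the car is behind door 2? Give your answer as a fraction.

1/2

Consider each possible location of the car in turn.
If it is behind any of doors 1, 3, 5, 6, 7, and 8 (prior 1/8 each): that door was opened and seen not to hold the prize — ruled out; weight (1/8)·0 = 0 each.
If it is behind either of doors 2 and 4 (prior 1/8 each): the host picks exactly this set with probability 1/7 regardless, and none is the prize; weight (1/8)·(1/7) = 1/56 each.
The weights sum to 1/28.
So P(the car behind door 2 | the host opened door 1, door 3, door 5, door 6, door 7, and door 8) = (1/56) / (1/28) = 1/2.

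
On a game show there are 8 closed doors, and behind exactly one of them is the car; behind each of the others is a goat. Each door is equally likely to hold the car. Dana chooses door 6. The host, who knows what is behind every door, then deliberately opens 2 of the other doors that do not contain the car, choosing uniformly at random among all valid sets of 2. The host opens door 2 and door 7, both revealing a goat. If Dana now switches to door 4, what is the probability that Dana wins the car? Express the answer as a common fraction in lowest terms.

7/40

Consider each possible location of the car in turn.
If it is behind any of doors 1, 3, 4, 5, and 8 (prior 1/8 each): the host has 15 equally likely choices, so probability 1/15; weight (1/8)·(1/15) = 1/120 each.
If it is behind either of doors 2 and 7 (prior 1/8 each): that door was opened and seen not to hold the prize — ruled out; weight (1/8)·0 = 0 each.
If it is behind door 6 (prior 1/8): the host has 21 equally likely choices, so probability 1/21; weight (1/8)·(1/21) = 1/168.
The weights sum to 1/21.
So P(the car behind door 4 | the host opened door 2 and door 7) = (1/120) / (1/21) = 7/40.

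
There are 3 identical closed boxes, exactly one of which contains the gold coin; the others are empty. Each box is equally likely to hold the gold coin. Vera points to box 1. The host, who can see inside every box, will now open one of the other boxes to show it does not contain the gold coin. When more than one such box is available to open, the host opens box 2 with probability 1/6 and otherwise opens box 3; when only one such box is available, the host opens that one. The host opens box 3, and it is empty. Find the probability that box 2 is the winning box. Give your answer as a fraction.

Apply Bayes' rule, conditioning on where the gold coin actually is.
If it is in box 1 (prior 1/3): box 2 is available but not opened, probability 5/6; weight (1/3)·(5/6) = 5/18.
If it is in box 2 (prior 1/3): only box 3 is available, probability 1; weight (1/3)·1 = 1/3.
If it is in box 3 (prior 1/3): the host opened box 3, so this case is ruled out; weight (1/3)·0 = 0.
The weights sum to 11/18.
So P(the gold coin in box 2 | the host opened box 3) = (1/3) / (11/18) = 6/11.

6/11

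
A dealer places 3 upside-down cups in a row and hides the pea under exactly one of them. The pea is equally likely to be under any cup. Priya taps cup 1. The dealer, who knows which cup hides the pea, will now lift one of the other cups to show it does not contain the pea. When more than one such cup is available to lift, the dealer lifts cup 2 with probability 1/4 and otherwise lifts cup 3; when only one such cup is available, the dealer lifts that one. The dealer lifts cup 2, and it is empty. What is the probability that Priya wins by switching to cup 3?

4/5

Consider each possible location of the pea in turn.
If it is under cup 1 (prior 1/3): cup 2 is available, opened with probability 1/4; weight (1/3)·(1/4) = 1/12.
If it is under cup 2 (prior 1/3): the dealer opened cup 2, so this case is ruled out; weight (1/3)·0 = 0.
If it is under cup 3 (prior 1/3): only cup 2 is available, probability 1; weight (1/3)·1 = 1/3.
The weights sum to 5/12.
So P(the pea under cup 3 | the dealer opened cup 2) = (1/3) / (5/12) = 4/5.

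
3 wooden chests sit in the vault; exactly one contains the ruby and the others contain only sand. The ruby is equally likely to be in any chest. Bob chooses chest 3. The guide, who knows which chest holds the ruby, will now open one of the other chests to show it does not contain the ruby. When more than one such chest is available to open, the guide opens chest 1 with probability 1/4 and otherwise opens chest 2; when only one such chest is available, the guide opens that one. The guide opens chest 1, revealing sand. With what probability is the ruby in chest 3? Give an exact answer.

Apply Bayes' rule, conditioning on where the ruby actually is.
If it is in chest 1 (prior 1/3): the guide opened chest 1, so this case is ruled out; weight (1/3)·0 = 0.
If it is in chest 2 (prior 1/3): only chest 1 is available, probability 1; weight (1/3)·1 = 1/3.
If it is in chest 3 (prior 1/3): chest 1 is available, opened with probability 1/4; weight (1/3)·(1/4) = 1/12.
The weights sum to 5/12.
So P(the ruby in chest 3 | the guide opened chest 1) = (1/12) / (5/12) = 1/5.

1/5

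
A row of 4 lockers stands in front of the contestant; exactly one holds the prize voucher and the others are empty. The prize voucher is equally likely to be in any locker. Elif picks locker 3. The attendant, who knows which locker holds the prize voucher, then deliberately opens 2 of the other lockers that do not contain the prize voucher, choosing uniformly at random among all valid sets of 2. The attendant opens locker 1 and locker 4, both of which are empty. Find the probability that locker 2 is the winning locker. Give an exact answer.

Apply Bayes' rule, conditioning on where the prize voucher actually is.
If it is in either of lockers 1 and 4 (prior 1/4 each): that locker was opened and seen not to hold the prize — ruled out; weight (1/4)·0 = 0 each.
If it is in locker 2 (prior 1/4): the attendant has no choice, probability 1; weight (1/4)·1 = 1/4.
If it is in locker 3 (prior 1/4): the attendant has 3 equally likely choices, so probability 1/3; weight (1/4)·(1/3) = 1/12.
The weights sum to 1/3.
So P(the prize voucher in locker 2 | the attendant opened locker 1 and locker 4) = (1/4) / (1/3) = 3/4.

3/4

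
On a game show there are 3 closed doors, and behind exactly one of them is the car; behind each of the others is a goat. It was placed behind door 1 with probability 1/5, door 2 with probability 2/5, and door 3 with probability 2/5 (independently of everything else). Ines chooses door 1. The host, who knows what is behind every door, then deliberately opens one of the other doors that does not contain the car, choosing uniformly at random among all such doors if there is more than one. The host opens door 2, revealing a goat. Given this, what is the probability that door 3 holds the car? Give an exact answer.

Condition on the true location of the car.
If it is behind door 1 (prior 1/5): the host has 2 equally likely choices, so probability 1/2; weight (1/5)·(1/2) = 1/10.
If it is behind door 2 (prior 2/5): the host opened door 2, so this case is ruled out; weight (2/5)·0 = 0.
If it is behind door 3 (prior 2/5): the host has no choice, probability 1; weight (2/5)·1 = 2/5.
The weights sum to 1/2.
So P(the car behind door 3 | the host opened door 2) = (2/5) / (1/2) = 4/5.

4/5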